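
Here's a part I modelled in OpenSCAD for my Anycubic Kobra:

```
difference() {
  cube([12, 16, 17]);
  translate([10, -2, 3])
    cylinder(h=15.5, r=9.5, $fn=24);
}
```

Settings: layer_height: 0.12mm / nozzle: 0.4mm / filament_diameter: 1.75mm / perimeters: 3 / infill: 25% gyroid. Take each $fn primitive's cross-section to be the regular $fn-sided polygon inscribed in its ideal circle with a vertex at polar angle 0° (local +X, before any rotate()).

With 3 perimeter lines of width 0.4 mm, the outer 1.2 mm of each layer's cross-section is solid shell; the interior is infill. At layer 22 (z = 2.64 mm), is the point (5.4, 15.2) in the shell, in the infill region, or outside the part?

shell

At z = 2.64 mm: the cube is present — its section is the full 12×16 rectangle; the cylinder at (10, -2) is absent (z outside [3, 18.5]); Taking the first minus the rest: none of the subtracted shapes is present at this height, so the 12×16 cube is unchanged — 1 connected region. Overall, the cross-section is a single solid region. The nearest boundary edge runs (12.00, 16.00)→(0.00, 16.00); distance from the point to it = 0.80 mm. The point is inside the cross-section, 0.80 mm from the nearest boundary — within the 1.2 mm shell band (3 × 0.4).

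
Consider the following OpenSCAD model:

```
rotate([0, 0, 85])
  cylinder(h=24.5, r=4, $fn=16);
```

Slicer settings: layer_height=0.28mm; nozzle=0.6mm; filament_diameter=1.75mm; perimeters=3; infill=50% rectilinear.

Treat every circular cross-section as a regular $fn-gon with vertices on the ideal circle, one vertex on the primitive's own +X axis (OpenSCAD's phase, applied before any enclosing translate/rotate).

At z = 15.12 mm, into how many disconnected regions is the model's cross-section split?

1

At z = 15.12 mm: the cylinder: section is a regular 16-gon, circumradius r=4; (rotated 85° about Z; rotation is an isometry so areas/perimeters/island counts are preserved). The result has 1 disconnected region.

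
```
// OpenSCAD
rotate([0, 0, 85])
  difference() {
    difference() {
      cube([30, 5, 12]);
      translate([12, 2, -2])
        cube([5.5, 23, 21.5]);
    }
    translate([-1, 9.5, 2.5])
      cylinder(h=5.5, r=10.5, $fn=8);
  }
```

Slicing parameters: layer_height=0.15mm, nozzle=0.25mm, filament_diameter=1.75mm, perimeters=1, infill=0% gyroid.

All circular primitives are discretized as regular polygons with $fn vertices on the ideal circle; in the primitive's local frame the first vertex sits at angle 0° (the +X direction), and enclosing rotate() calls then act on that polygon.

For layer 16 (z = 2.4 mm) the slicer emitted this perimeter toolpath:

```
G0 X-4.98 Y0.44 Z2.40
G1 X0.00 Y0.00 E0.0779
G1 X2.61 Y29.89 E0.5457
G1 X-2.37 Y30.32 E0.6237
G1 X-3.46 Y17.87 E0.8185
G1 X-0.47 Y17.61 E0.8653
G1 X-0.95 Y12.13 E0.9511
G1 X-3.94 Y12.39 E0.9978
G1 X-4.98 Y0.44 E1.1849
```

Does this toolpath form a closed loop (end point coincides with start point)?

Start point (G0): (-4.98, 0.44). End point (last G1): the path returns to the start — closed.

yes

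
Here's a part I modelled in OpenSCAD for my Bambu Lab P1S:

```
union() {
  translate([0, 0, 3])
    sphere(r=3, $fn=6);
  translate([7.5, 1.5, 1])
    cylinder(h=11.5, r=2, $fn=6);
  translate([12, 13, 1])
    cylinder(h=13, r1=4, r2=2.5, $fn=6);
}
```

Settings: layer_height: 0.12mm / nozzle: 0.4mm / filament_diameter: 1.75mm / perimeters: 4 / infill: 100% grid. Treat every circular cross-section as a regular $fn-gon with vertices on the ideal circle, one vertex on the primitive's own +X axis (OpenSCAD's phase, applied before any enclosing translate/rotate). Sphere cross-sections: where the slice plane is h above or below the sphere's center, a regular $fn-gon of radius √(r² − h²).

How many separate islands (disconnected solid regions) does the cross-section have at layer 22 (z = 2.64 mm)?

At z = 2.64 mm: the r=3 sphere slices to a regular 6-gon of circumradius 2.978 (√(r²−h²) with h=0.36 from center); the cylinder at (7.5, 1.5): section is a regular 6-gon, circumradius r=2; the cone at (12, 13): at t=0.126 of its height the radius interpolates to r₁+(r₂−r₁)t = 3.811, giving a regular 6-gon of that circumradius; Combining (union): the 3 present regions are separate (no shared area or edge), so areas and boundary lengths simply add and each stays a separate island — 3 connected regions. Overall, the cross-section has 3 separate islands. Island count = 3.

3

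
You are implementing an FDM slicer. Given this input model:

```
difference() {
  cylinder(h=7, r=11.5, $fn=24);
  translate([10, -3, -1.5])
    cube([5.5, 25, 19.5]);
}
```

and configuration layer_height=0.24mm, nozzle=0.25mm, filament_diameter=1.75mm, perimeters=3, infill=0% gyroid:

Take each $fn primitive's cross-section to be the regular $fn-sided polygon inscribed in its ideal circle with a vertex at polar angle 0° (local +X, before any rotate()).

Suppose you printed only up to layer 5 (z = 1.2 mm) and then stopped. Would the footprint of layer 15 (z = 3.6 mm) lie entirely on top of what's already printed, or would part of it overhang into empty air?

entirely on top

Compare the two slices. At z = 1.2: the cylinder: section is a regular 24-gon, circumradius r=11.5 (area = (24/2)·11.500²·sin(360°/24) = 410.75 mm²); the cube at (10, -3) is present — its section is the full 5.5×25 rectangle (area 137.50 mm²); After the difference (first − rest): starting from the r=11.5 cylinder (410.75 mm²), the 5.5×25 cube at (10, -3) partially overlaps it — only the 9.27 mm² overlap (of its 137.50 mm²) is removed, clipping the outline — area = 401.47 mm². At z = 3.6: the r=11.5 cylinder contributes a regular 24-gon of circumradius 11.5 (area = (24/2)·11.500²·sin(360°/24) = 410.75 mm²); the cube at (10, -3) (footprint 5.5×25) is included at this height (area 137.50 mm²); Taking the first minus the rest: starting from the r=11.5 cylinder (410.75 mm²), the 5.5×25 cube at (10, -3) partially overlaps it — only the 9.27 mm² overlap (of its 137.50 mm²) is removed, clipping the outline — area = 401.47 mm². Checking containment: the cross-section at z = 3.6 is a subset of the cross-section at z = 1.2.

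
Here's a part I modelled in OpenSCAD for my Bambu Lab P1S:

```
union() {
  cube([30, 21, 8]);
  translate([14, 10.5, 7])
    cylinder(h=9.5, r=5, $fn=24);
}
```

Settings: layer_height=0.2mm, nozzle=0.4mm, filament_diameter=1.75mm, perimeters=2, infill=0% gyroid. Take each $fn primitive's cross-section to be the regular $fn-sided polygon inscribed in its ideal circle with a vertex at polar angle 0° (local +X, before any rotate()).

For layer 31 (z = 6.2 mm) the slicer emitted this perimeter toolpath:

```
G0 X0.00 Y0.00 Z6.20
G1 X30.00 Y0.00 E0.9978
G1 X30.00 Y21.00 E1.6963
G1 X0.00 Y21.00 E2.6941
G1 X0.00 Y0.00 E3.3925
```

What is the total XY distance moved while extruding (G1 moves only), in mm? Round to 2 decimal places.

102.00 mm

Sum the Euclidean lengths of each G1 segment: total = 102.00 mm.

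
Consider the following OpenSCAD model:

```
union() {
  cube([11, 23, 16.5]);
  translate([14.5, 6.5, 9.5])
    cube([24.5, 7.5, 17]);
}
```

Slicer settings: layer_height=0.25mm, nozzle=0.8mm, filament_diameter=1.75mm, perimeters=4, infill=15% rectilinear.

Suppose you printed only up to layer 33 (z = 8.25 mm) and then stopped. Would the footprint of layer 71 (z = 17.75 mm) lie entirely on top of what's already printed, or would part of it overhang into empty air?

Compare the two slices. At z = 8.25: the cube (footprint 11×23) is included at this height (area 253.00 mm²); the cube at (14.5, 6.5) is not intersected at this z (z outside [9.5, 26.5]); Taking the union: only the 11×23 cube is present, so the union is just that shape — area = 253.00 mm². At z = 17.75: the cube is not intersected at this z (z outside [0, 16.5]); the cube at (14.5, 6.5) is present — its section is the full 24.5×7.5 rectangle (area 183.75 mm²); Merging all regions: only the 24.5×7.5 cube at (14.5, 6.5) is present, so the union is just that shape — area = 183.75 mm². Checking containment: at z = 17.75 the cross-section extends beyond the z = 8.25 cross-section by about 183.75 mm².

part overhangs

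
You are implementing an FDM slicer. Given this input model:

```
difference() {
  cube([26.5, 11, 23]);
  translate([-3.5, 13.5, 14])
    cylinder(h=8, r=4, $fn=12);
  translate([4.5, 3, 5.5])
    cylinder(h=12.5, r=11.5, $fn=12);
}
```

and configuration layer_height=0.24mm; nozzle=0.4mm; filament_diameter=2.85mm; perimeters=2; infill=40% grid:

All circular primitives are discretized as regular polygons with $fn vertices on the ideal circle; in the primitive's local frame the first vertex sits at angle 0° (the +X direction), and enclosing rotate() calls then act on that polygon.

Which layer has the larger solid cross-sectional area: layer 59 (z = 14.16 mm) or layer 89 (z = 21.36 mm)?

Layer 59 (z = 14.16): the 26.5×11 cube contributes its full rectangle (area 291.50 mm²); the r=4 cylinder at (-3.5, 13.5) contributes a regular 12-gon of circumradius 4 (area = (12/2)·4.000²·sin(360°/12) = 48.00 mm²); the r=11.5 cylinder at (4.5, 3) contributes a regular 12-gon of circumradius 11.5 (area = (12/2)·11.500²·sin(360°/12) = 396.75 mm²); Taking the first minus the rest: starting from the 26.5×11 cube (291.50 mm²), the r=4 cylinder at (-3.5, 13.5) misses the remaining region (no effect); the r=11.5 cylinder at (4.5, 3) partially overlaps it — only the 164.37 mm² overlap (of its 396.75 mm²) is removed, clipping the outline — area = 127.13 mm². So its area = 127.13 mm². Layer 89 (z = 21.36): the cube (footprint 26.5×11) is included at this height (area 291.50 mm²); the r=4 cylinder at (-3.5, 13.5) gives a regular 12-gon of circumradius 4 (constant along its height) (area = (12/2)·4.000²·sin(360°/12) = 48.00 mm²); the cylinder at (4.5, 3) is not intersected at this z (z outside [5.5, 18]); Taking the first minus the rest: starting from the 26.5×11 cube (291.50 mm²), the r=4 cylinder at (-3.5, 13.5) misses the remaining region (no effect) — area = 291.50 mm². So its area = 291.50 mm². Layer 89 is larger (291.50 vs 127.13 mm²).

layer 89 (z = 21.36 mm)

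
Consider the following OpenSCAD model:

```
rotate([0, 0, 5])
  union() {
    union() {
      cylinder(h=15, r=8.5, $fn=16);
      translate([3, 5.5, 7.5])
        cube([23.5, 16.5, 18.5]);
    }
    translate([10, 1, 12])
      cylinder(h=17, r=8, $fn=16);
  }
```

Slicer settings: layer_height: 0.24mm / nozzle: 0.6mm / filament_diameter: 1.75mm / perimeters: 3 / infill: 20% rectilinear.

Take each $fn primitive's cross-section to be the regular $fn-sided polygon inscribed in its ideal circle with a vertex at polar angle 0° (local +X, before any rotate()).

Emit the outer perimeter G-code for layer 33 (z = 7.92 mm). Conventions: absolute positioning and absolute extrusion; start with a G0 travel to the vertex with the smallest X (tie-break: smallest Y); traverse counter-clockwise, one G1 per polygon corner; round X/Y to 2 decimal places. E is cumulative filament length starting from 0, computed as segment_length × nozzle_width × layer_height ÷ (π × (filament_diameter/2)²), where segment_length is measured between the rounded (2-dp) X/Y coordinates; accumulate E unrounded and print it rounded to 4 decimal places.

At z = 7.92 mm: the r=8.5 cylinder gives a regular 16-gon of circumradius 8.5 (constant along its height); the cube at (3, 5.5) (footprint 23.5×16.5) is included at this height; Combining (union): the regions partially overlap (shared area 4.64 mm²), so overlapping operands fuse into one piece — 1 connected region; the cylinder at (10, 1) does not reach this height (z outside [12, 29]); Taking the union: only the result so far is present, so the union is just that shape — 1 connected region; (whole slice rotated 5° about Z — lengths, areas and connectivity unchanged). The outline is a single polygon with 19 vertices. Extrusion per mm of travel: 0.6 × 0.24 / (π × 0.875²) = 0.059868. Accumulating E over each segment gives final E = 7.3715.

G0 X-8.47 Y-0.74 Z7.92
G1 X-7.54 Y-3.92 E0.1984
G1 X-5.46 Y-6.51 E0.3972
G1 X-2.56 Y-8.11 E0.5955
G1 X0.74 Y-8.47 E0.7943
G1 X3.92 Y-7.54 E0.9926
G1 X6.51 Y-5.46 E1.1915
G1 X8.11 Y-2.56 E1.3898
G1 X8.47 Y0.74 E1.5885
G1 X7.54 Y3.92 E1.7869
G1 X5.85 Y6.03 E1.9487
G1 X25.92 Y7.79 E3.1549
G1 X24.48 Y24.23 E4.1429
G1 X1.07 Y22.18 E5.5498
G1 X2.30 Y8.13 E6.3941
G1 X-0.74 Y8.47 E6.5773
G1 X-3.92 Y7.54 E6.7756
G1 X-6.51 Y5.46 E6.9745
G1 X-8.11 Y2.56 E7.1728
G1 X-8.47 Y-0.74 E7.3715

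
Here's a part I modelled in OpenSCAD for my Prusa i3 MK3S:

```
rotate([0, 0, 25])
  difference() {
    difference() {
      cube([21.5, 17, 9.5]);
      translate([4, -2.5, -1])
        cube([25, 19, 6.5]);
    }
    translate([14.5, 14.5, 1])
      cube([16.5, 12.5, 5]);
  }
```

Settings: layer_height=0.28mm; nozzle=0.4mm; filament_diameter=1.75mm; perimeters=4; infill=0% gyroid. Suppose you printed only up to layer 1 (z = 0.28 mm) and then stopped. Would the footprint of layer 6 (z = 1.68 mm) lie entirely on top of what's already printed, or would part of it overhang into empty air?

Compare the two slices. At z = 0.28: the cube is present — its section is the full 21.5×17 rectangle (area 365.50 mm²); the 25×19 cube at (4, -2.5) contributes its full rectangle (area 475.00 mm²); Taking the first minus the rest: starting from the 21.5×17 cube (365.50 mm²), the 25×19 cube at (4, -2.5) partially overlaps it — only the 288.75 mm² overlap (of its 475.00 mm²) is removed, clipping the outline — area = 76.75 mm²; the cube at (14.5, 14.5) does not reach this height (z outside [1, 6]); Taking the first minus the rest: none of the subtracted shapes is present at this height, so that combined region is unchanged — area = 76.75 mm²; (rotated 25° about Z; rotation is an isometry so areas/perimeters/island counts are preserved). At z = 1.68: the 21.5×17 cube contributes its full rectangle (area 365.50 mm²); the cube at (4, -2.5) (footprint 25×19) is included at this height (area 475.00 mm²); After the difference (first − rest): starting from the 21.5×17 cube (365.50 mm²), the 25×19 cube at (4, -2.5) partially overlaps it — only the 288.75 mm² overlap (of its 475.00 mm²) is removed, clipping the outline — area = 76.75 mm²; the 16.5×12.5 cube at (14.5, 14.5) contributes its full rectangle (area 206.25 mm²); After the difference (first − rest): starting from the result so far (76.75 mm²), the 16.5×12.5 cube at (14.5, 14.5) partially overlaps it — only the 3.50 mm² overlap (of its 206.25 mm²) is removed, clipping the outline — area = 73.25 mm²; (rotated 25° about Z; rotation is an isometry so areas/perimeters/island counts are preserved). Checking containment: the cross-section at z = 1.68 is a subset of the cross-section at z = 0.28.

entirely on top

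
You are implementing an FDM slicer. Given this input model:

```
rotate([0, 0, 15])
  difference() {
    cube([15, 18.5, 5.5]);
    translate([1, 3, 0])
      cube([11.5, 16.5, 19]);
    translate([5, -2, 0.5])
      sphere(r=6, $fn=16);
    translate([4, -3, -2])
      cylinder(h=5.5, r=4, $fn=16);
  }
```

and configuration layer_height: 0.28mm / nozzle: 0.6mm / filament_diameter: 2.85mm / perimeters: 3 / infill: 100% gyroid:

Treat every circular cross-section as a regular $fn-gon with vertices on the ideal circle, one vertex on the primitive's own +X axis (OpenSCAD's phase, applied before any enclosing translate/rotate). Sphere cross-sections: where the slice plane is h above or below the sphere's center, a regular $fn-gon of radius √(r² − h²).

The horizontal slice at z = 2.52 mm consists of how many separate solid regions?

At z = 2.52 mm: the cube (footprint 15×18.5) is included at this height; the 11.5×16.5 cube at (1, 3) contributes its full rectangle; the sphere at (5, -2): section is a regular 16-gon, circumradius = √(r²−h²) = √(6²−2.02²) = 5.650; the r=4 cylinder at (4, -3) gives a regular 16-gon of circumradius 4 (constant along its height); Subtracting the remaining from the first: starting from the 15×18.5 cube, the 11.5×16.5 cube at (1, 3) partially overlaps it — only the 178.25 mm² overlap (of its 189.75 mm²) is removed, clipping the outline; the r=6 sphere at (5, -2) partially overlaps it — only the 25.03 mm² overlap (of its 97.72 mm²) is removed, clipping the outline; the r=4 cylinder at (4, -3) misses the remaining region (no effect) — 2 connected regions; (whole slice rotated 15° about Z — lengths, areas and connectivity unchanged). The result has 2 disconnected regions.

2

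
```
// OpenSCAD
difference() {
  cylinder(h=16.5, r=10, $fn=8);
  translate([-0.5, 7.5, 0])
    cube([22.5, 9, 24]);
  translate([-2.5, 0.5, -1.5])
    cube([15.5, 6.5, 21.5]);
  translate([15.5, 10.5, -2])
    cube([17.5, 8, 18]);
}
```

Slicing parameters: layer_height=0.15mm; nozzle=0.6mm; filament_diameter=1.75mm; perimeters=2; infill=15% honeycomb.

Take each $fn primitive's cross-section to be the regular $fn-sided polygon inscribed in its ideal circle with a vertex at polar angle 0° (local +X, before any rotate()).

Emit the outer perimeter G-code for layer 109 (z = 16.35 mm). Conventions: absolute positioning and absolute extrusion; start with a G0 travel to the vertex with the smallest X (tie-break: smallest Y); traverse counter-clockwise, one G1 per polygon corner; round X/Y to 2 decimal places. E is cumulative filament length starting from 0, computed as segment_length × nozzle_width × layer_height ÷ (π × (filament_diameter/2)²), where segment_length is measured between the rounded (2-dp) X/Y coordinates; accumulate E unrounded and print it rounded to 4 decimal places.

At z = 16.35 mm: the r=10 cylinder gives a regular 8-gon of circumradius 10 (constant along its height); the 22.5×9 cube at (-0.5, 7.5) contributes its full rectangle; the cube at (-2.5, 0.5) is present — its section is the full 15.5×6.5 rectangle; the cube at (15.5, 10.5) does not reach this height (z outside [-2, 16]); Subtracting the remaining from the first: starting from the r=10 cylinder, the 22.5×9 cube at (-0.5, 7.5) partially overlaps it — only the 8.74 mm² overlap (of its 202.50 mm²) is removed, clipping the outline; the 15.5×6.5 cube at (-2.5, 0.5) partially overlaps it — only the 71.15 mm² overlap (of its 100.75 mm²) is removed, clipping the outline — 1 connected region. The outline is a single polygon with 14 vertices. Extrusion per mm of travel: 0.6 × 0.15 / (π × 0.875²) = 0.037418. Accumulating E over each segment gives final E = 3.1555.

G0 X-10.00 Y0.00 Z16.35
G1 X-7.07 Y-7.07 E0.2864
G1 X0.00 Y-10.00 E0.5727
G1 X7.07 Y-7.07 E0.8591
G1 X10.00 Y0.00 E1.1454
G1 X9.79 Y0.50 E1.1657
G1 X-2.50 Y0.50 E1.6256
G1 X-2.50 Y7.00 E1.8688
G1 X7.10 Y7.00 E2.2280
G1 X7.07 Y7.07 E2.2309
G1 X6.04 Y7.50 E2.2726
G1 X-0.50 Y7.50 E2.5173
G1 X-0.50 Y9.79 E2.6030
G1 X-7.07 Y7.07 E2.8691
G1 X-10.00 Y0.00 E3.1555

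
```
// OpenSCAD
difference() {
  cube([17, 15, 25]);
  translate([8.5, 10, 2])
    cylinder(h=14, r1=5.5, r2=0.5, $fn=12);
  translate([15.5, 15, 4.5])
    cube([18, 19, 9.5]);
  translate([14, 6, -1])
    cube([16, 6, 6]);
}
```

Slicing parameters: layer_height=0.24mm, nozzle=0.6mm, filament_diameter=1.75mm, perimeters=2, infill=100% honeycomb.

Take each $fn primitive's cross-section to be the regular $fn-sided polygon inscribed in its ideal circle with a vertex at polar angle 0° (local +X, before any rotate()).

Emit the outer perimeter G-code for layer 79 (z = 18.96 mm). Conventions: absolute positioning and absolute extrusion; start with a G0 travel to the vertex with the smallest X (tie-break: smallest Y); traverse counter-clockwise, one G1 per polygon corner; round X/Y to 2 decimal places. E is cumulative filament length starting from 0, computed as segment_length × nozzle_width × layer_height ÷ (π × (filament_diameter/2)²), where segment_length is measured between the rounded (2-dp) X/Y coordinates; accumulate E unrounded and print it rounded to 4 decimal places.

G0 X0.00 Y0.00 Z18.96
G1 X17.00 Y0.00 E1.0178
G1 X17.00 Y15.00 E1.9158
G1 X0.00 Y15.00 E2.9335
G1 X0.00 Y0.00 E3.8316

At z = 18.96 mm: the cube (footprint 17×15) is included at this height; the cone at (8.5, 10) is not intersected at this z (z outside [2, 16]); the cube at (15.5, 15) is not intersected at this z (z outside [4.5, 14]); the cube at (14, 6) does not reach this height (z outside [-1, 5]); Taking the first minus the rest: none of the subtracted shapes is present at this height, so the 17×15 cube is unchanged — 1 connected region. The outline is a single polygon with 4 vertices. Extrusion per mm of travel: 0.6 × 0.24 / (π × 0.875²) = 0.059868. Accumulating E over each segment gives final E = 3.8316.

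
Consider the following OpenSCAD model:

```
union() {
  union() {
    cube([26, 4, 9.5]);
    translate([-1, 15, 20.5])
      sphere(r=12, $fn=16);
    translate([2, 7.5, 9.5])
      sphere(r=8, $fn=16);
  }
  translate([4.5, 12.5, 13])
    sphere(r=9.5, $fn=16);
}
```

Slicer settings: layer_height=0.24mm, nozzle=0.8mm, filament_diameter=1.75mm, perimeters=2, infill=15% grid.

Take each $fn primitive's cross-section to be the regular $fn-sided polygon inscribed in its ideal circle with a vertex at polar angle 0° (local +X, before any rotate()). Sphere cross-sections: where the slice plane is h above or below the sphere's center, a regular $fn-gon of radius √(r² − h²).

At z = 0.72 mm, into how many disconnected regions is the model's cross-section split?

1

At z = 0.72 mm: the cube (footprint 26×4) is included at this height; the sphere at (-1, 15) is not intersected at this z (|z−center|=19.780 > r=12); the sphere at (2, 7.5) does not reach this height (|z−center|=8.780 > r=8); Merging all regions: only the 26×4 cube is present, so the union is just that shape — 1 connected region; the sphere at (4.5, 12.5) does not reach this height (|z−center|=12.280 > r=9.5); Taking the union: only that combined region is present, so the union is just that shape — 1 connected region. The result has 1 disconnected region.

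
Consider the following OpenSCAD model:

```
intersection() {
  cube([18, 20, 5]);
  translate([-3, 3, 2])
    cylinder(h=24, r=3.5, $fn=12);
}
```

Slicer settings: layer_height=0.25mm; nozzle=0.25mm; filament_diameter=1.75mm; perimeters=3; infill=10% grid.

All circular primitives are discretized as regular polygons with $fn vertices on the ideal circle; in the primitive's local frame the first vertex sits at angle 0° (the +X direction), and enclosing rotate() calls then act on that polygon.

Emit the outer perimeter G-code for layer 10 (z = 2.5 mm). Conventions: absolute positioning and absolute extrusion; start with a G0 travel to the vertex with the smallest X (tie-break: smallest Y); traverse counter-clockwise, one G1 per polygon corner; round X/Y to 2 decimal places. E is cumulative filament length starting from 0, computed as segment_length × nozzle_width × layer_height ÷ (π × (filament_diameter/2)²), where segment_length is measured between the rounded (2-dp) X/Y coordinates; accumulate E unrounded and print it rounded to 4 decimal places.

At z = 2.5 mm: the cube is present — its section is the full 18×20 rectangle; the r=3.5 cylinder at (-3, 3) contributes a regular 12-gon of circumradius 3.5; After intersecting: the r=3.5 cylinder at (-3, 3) partially overlaps the 18×20 cube; clipping to the common part keeps 0.93 mm² — 1 connected region. The outline is a single polygon with 5 vertices. Extrusion per mm of travel: 0.25 × 0.25 / (π × 0.875²) = 0.025984. Accumulating E over each segment gives final E = 0.1889.

G0 X0.00 Y1.22 Z2.50
G1 X0.03 Y1.25 E0.0011
G1 X0.50 Y3.00 E0.0482
G1 X0.03 Y4.75 E0.0953
G1 X0.00 Y4.78 E0.0964
G1 X0.00 Y1.22 E0.1889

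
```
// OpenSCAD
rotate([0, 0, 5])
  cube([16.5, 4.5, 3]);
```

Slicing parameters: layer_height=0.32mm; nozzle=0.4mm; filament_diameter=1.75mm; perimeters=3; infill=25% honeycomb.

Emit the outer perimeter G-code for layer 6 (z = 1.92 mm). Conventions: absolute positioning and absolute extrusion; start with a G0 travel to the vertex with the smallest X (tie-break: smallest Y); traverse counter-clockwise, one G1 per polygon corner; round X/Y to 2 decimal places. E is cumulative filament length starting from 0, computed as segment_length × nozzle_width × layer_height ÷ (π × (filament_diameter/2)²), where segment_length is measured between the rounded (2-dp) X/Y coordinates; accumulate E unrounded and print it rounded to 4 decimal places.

At z = 1.92 mm: the 16.5×4.5 cube contributes its full rectangle; (rotated 5° about Z; rotation is an isometry so areas/perimeters/island counts are preserved). The outline is a single polygon with 4 vertices. Extrusion per mm of travel: 0.4 × 0.32 / (π × 0.875²) = 0.053216. Accumulating E over each segment gives final E = 2.2351.

G0 X-0.39 Y4.48 Z1.92
G1 X0.00 Y0.00 E0.2393
G1 X16.44 Y1.44 E1.1175
G1 X16.05 Y5.92 E1.3568
G1 X-0.39 Y4.48 E2.2351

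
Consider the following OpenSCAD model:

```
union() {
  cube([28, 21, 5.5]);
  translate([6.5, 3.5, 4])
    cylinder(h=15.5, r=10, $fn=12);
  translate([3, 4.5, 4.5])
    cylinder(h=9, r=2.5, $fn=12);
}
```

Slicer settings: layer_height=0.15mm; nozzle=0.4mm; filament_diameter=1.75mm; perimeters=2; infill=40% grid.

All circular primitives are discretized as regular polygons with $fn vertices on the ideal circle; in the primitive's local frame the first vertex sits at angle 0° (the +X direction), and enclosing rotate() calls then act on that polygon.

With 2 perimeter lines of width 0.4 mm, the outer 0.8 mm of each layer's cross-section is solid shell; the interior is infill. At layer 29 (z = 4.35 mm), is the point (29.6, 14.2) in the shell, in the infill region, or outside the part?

At z = 4.35 mm: the cube is present — its section is the full 28×21 rectangle; the r=10 cylinder at (6.5, 3.5) contributes a regular 12-gon of circumradius 10; the cylinder at (3, 4.5) does not reach this height (z outside [4.5, 13.5]); Taking the union: the regions partially overlap (shared area 189.62 mm²), so overlapping operands fuse into one piece — 1 connected region. Overall, the cross-section is a single solid region. The nearest boundary edge runs (28.00, 21.00)→(28.00, 0.00); distance from the point to it = 1.60 mm. The point is not inside any of the regions above, so it lies outside the cross-section (1.60 mm from the nearest boundary).

outside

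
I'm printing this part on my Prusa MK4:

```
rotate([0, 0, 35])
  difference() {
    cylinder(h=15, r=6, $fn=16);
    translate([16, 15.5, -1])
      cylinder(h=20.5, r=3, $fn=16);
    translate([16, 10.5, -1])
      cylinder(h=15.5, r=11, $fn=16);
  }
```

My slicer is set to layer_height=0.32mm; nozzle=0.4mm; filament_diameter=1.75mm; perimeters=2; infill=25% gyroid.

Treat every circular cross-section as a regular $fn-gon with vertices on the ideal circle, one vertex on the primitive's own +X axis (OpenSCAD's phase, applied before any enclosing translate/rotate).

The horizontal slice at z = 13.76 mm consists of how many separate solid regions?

1

At z = 13.76 mm: the r=6 cylinder gives a regular 16-gon of circumradius 6 (constant along its height); the cylinder at (16, 15.5): section is a regular 16-gon, circumradius r=3; the cylinder at (16, 10.5): section is a regular 16-gon, circumradius r=11; Subtracting the remaining from the first: starting from the r=6 cylinder, the r=3 cylinder at (16, 15.5) misses the remaining region (no effect); the r=11 cylinder at (16, 10.5) misses the remaining region (no effect) — 1 connected region; (rotated 35° about Z; rotation is an isometry so areas/perimeters/island counts are preserved). The result has 1 disconnected region.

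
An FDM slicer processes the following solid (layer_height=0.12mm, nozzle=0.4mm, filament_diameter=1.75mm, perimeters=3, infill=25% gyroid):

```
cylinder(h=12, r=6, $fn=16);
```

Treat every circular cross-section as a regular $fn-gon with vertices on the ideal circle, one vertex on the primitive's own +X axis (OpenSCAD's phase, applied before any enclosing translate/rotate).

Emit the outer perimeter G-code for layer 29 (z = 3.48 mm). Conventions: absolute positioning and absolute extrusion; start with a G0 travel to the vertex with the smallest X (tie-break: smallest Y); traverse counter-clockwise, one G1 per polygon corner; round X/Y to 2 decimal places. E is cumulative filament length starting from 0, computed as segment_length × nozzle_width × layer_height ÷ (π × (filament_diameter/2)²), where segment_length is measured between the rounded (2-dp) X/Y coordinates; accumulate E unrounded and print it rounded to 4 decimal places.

At z = 3.48 mm: the r=6 cylinder contributes a regular 16-gon of circumradius 6. The outline is a single polygon with 16 vertices. Extrusion per mm of travel: 0.4 × 0.12 / (π × 0.875²) = 0.019956. Accumulating E over each segment gives final E = 0.7473.

G0 X-6.00 Y0.00 Z3.48
G1 X-5.54 Y-2.30 E0.0468
G1 X-4.24 Y-4.24 E0.0934
G1 X-2.30 Y-5.54 E0.1400
G1 X0.00 Y-6.00 E0.1868
G1 X2.30 Y-5.54 E0.2336
G1 X4.24 Y-4.24 E0.2802
G1 X5.54 Y-2.30 E0.3268
G1 X6.00 Y0.00 E0.3736
G1 X5.54 Y2.30 E0.4205
G1 X4.24 Y4.24 E0.4671
G1 X2.30 Y5.54 E0.5137
G1 X0.00 Y6.00 E0.5605
G1 X-2.30 Y5.54 E0.6073
G1 X-4.24 Y4.24 E0.6539
G1 X-5.54 Y2.30 E0.7005
G1 X-6.00 Y0.00 E0.7473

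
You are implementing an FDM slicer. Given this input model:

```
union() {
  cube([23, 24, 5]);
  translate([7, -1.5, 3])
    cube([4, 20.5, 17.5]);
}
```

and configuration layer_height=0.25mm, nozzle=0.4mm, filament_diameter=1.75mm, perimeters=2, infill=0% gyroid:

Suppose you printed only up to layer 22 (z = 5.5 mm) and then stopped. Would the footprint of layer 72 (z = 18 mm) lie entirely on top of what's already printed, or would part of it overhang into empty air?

entirely on top

Compare the two slices. At z = 5.5: the cube does not reach this height (z outside [0, 5]); the cube at (7, -1.5) (footprint 4×20.5) is included at this height (area 82.00 mm²); Combining (union): only the 4×20.5 cube at (7, -1.5) is present, so the union is just that shape — area = 82.00 mm². At z = 18: the cube is absent (z outside [0, 5]); the 4×20.5 cube at (7, -1.5) contributes its full rectangle (area 82.00 mm²); Taking the union: only the 4×20.5 cube at (7, -1.5) is present, so the union is just that shape — area = 82.00 mm². Checking containment: the cross-section at z = 18 is a subset of the cross-section at z = 5.5.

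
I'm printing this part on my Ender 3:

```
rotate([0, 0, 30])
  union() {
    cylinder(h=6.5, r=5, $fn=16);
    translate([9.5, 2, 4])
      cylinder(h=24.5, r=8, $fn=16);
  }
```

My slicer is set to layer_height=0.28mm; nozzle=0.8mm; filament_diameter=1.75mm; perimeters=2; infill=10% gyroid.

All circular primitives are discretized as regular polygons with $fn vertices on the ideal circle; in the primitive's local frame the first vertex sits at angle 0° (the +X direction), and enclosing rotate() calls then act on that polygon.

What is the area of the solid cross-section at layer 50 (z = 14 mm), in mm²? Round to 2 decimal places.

195.93 mm²

At z = 14 mm: the cylinder does not reach this height (z outside [0, 6.5]); the r=8 cylinder at (9.5, 2) gives a regular 16-gon of circumradius 8 (constant along its height) (area = (16/2)·8.000²·sin(360°/16) = 195.93 mm²); Combining (union): only the r=8 cylinder at (9.5, 2) is present, so the union is just that shape — area = 195.93 mm²; (whole slice rotated 30° about Z — lengths, areas and connectivity unchanged). Overall, the cross-section is a single solid region. Net area = 195.93 mm².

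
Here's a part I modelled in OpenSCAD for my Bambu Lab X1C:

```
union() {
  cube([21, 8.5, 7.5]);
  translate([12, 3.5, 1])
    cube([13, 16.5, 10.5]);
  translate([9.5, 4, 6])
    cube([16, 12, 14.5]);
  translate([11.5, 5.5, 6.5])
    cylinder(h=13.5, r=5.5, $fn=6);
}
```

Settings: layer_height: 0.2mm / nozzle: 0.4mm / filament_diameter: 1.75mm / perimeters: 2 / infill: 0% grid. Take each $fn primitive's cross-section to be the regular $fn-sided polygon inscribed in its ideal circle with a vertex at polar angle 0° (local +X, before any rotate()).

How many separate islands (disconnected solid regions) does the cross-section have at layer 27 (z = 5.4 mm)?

1

At z = 5.4 mm: the cube is present — its section is the full 21×8.5 rectangle; the cube at (12, 3.5) is present — its section is the full 13×16.5 rectangle; the cube at (9.5, 4) is not intersected at this z (z outside [6, 20.5]); the cylinder at (11.5, 5.5) is not intersected at this z (z outside [6.5, 20]); Taking the union: the regions partially overlap (shared area 45.00 mm²), so overlapping operands fuse into one piece — 1 connected region. Overall, the cross-section is a single solid region. Island count = 1.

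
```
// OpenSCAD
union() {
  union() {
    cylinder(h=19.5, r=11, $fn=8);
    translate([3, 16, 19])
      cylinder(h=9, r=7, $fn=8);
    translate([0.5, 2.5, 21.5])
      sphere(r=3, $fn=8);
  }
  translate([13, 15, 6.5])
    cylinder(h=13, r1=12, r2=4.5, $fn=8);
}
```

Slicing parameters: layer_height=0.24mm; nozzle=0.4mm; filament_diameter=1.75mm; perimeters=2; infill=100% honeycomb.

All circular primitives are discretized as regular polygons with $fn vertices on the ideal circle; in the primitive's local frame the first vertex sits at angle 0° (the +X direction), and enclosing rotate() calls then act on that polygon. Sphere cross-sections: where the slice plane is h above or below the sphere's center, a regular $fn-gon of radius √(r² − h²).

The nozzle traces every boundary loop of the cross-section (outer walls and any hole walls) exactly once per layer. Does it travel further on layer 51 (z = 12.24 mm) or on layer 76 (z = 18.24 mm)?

layer 51 (z = 12.24 mm)

Layer 51 (z = 12.24): the r=11 cylinder gives a regular 8-gon of circumradius 11 (constant along its height) (perimeter = 2·8·11.000·sin(180°/8) = 67.35 mm); the cylinder at (3, 16) is absent (z outside [19, 28]); the sphere at (0.5, 2.5) does not reach this height (|z−center|=9.260 > r=3); Taking the union: only the r=11 cylinder is present, so the union is just that shape — boundary = 67.35 mm; the cone at (13, 15): at t=0.442 of its height the radius interpolates to r₁+(r₂−r₁)t = 8.688, giving a regular 8-gon of that circumradius (perimeter = 2·8·8.688·sin(180°/8) = 53.20 mm); Taking the union: the 2 present regions are separate (no shared area or edge), so areas and boundary lengths simply add and each stays a separate island — boundary = 120.55 mm. So its perimeter = 120.55 mm. Layer 76 (z = 18.24): the r=11 cylinder gives a regular 8-gon of circumradius 11 (constant along its height) (perimeter = 2·8·11.000·sin(180°/8) = 67.35 mm); the cylinder at (3, 16) is not intersected at this z (z outside [19, 28]); the sphere at (0.5, 2.5) does not reach this height (|z−center|=3.260 > r=3); Taking the union: only the r=11 cylinder is present, so the union is just that shape — boundary = 67.35 mm; the cone at (13, 15): at t=0.903 of its height the radius interpolates to r₁+(r₂−r₁)t = 5.227, giving a regular 8-gon of that circumradius (perimeter = 2·8·5.227·sin(180°/8) = 32.00 mm); Combining (union): the 2 present regions are separate (no shared area or edge), so areas and boundary lengths simply add and each stays a separate island — boundary = 99.36 mm. So its perimeter = 99.36 mm. Layer 51 is larger (120.55 vs 99.36 mm).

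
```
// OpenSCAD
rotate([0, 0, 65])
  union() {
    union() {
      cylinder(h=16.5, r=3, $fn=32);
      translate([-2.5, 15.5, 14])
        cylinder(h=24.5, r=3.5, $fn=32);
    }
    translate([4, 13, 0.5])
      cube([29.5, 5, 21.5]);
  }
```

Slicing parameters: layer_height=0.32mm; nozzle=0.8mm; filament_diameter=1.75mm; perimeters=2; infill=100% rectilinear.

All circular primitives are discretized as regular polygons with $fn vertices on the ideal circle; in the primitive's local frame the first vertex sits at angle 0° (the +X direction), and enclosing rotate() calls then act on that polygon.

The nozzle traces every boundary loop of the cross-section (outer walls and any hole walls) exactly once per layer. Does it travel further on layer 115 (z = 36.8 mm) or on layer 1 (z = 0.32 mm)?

Layer 115 (z = 36.8): the cylinder is not intersected at this z (z outside [0, 16.5]); the r=3.5 cylinder at (-2.5, 15.5) gives a regular 32-gon of circumradius 3.5 (constant along its height) (perimeter = 2·32·3.500·sin(180°/32) = 21.96 mm); Combining (union): only the r=3.5 cylinder at (-2.5, 15.5) is present, so the union is just that shape — boundary = 21.96 mm; the cube at (4, 13) does not reach this height (z outside [0.5, 22]); Combining (union): only the result so far is present, so the union is just that shape — boundary = 21.96 mm; (rotated 65° about Z; rotation is an isometry so areas/perimeters/island counts are preserved). So its perimeter = 21.96 mm. Layer 1 (z = 0.32): the cylinder: section is a regular 32-gon, circumradius r=3 (perimeter = 2·32·3.000·sin(180°/32) = 18.82 mm); the cylinder at (-2.5, 15.5) is absent (z outside [14, 38.5]); Merging all regions: only the r=3 cylinder is present, so the union is just that shape — boundary = 18.82 mm; the cube at (4, 13) is absent (z outside [0.5, 22]); Merging all regions: only the result so far is present, so the union is just that shape — boundary = 18.82 mm; (rotated 65° about Z; rotation is an isometry so areas/perimeters/island counts are preserved). So its perimeter = 18.82 mm. Layer 115 is larger (21.96 vs 18.82 mm).

layer 115 (z = 36.8 mm)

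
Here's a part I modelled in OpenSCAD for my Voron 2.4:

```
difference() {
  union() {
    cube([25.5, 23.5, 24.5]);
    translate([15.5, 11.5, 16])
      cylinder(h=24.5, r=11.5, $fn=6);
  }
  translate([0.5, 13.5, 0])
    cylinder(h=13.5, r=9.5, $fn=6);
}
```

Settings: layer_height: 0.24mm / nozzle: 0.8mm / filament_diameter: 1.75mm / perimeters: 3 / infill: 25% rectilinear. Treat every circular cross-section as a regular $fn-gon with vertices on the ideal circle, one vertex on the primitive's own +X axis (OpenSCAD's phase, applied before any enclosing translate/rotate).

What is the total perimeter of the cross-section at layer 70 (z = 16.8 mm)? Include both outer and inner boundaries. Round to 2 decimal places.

At z = 16.8 mm: the cube is present — its section is the full 25.5×23.5 rectangle (perimeter 98.00 mm); the cylinder at (15.5, 11.5): section is a regular 6-gon, circumradius r=11.5 (perimeter = 2·6·11.500·sin(180°/6) = 69.00 mm); Combining (union): the regions partially overlap (shared area 339.70 mm²), so the edge portions inside another operand are dropped and the merged outline is re-measured after clipping — boundary = 98.80 mm; the cylinder at (0.5, 13.5) is not intersected at this z (z outside [0, 13.5]); After the difference (first − rest): none of the subtracted shapes is present at this height, so that combined region is unchanged — boundary = 98.80 mm. Overall, the cross-section is a single solid region. Total boundary length (outer) = 98.80 mm.

98.80 mm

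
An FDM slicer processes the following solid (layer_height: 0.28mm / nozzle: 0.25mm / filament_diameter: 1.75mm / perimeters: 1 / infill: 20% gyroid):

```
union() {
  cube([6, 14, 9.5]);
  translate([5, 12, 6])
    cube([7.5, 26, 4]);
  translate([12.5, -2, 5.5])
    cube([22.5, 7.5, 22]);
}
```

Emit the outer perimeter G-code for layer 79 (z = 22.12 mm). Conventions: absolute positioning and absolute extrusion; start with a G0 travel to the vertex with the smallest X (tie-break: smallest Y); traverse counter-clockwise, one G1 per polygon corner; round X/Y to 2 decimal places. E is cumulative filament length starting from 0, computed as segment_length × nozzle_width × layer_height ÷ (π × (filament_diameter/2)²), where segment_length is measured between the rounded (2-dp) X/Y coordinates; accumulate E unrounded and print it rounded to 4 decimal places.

G0 X12.50 Y-2.00 Z22.12
G1 X35.00 Y-2.00 E0.6548
G1 X35.00 Y5.50 E0.8731
G1 X12.50 Y5.50 E1.5279
G1 X12.50 Y-2.00 E1.7462

At z = 22.12 mm: the cube is absent (z outside [0, 9.5]); the cube at (5, 12) is not intersected at this z (z outside [6, 10]); the cube at (12.5, -2) is present — its section is the full 22.5×7.5 rectangle; Taking the union: only the 22.5×7.5 cube at (12.5, -2) is present, so the union is just that shape — 1 connected region. The outline is a single polygon with 4 vertices. Extrusion per mm of travel: 0.25 × 0.28 / (π × 0.875²) = 0.029103. Accumulating E over each segment gives final E = 1.7462.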